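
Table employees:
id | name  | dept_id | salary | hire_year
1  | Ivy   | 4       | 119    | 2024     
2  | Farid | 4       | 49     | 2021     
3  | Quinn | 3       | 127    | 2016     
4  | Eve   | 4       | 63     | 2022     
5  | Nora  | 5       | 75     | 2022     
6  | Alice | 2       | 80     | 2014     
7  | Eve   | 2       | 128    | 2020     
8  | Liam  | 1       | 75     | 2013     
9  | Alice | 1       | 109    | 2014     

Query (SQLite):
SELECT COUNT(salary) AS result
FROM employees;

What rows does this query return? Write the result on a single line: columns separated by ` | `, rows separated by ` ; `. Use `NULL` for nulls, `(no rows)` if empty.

9

All salary values: [119, 49, 127, 63, 75, 80, 128, 75, 109].
COUNT(salary) counts non-NULL values → 9.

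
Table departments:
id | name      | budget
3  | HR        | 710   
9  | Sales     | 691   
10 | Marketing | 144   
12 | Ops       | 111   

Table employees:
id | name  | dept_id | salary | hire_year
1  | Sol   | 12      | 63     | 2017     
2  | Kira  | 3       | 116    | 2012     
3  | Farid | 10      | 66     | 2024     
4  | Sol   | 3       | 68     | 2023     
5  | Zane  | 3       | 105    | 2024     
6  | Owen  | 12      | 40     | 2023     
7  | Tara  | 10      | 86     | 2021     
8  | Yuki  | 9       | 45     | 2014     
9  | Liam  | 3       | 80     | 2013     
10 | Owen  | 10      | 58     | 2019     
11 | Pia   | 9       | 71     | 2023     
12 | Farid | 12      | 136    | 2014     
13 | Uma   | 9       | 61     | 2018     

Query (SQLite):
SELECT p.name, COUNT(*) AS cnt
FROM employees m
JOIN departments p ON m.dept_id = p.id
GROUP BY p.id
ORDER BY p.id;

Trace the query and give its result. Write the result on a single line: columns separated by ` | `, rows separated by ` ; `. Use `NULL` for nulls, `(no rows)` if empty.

Join each employees row to its departments via dept_id.
Group joined rows by departments.id; compute COUNT(*) per group.
  3: ids {2, 4, 5, 9} → COUNT(*)=4
  9: ids {8, 11, 13} → COUNT(*)=3
  10: ids {3, 7, 10} → COUNT(*)=3
  12: ids {1, 6, 12} → COUNT(*)=3

HR | 4 ; Sales | 3 ; Marketing | 3 ; Ops | 3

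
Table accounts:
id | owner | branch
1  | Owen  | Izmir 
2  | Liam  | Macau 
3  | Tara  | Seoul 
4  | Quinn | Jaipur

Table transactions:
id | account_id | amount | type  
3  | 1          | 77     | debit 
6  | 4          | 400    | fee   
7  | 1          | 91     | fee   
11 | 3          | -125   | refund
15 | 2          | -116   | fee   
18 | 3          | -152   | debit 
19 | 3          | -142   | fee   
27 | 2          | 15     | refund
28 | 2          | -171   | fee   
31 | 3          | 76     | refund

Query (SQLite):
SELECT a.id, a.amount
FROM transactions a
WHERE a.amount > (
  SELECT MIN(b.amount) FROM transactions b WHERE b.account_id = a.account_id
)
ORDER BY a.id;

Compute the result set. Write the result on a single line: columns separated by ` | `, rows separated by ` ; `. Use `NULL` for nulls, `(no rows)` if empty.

7 | 91 ; 11 | -125 ; 15 | -116 ; 19 | -142 ; 27 | 15 ; 31 | 76

For each transactions row a, compute MIN(amount) over rows sharing a.account_id.
Keep row a if a.amount > that per-group MIN.
  account_id=1: MIN(amount) = 77
  account_id=2: MIN(amount) = -171
  account_id=3: MIN(amount) = -152
  account_id=4: MIN(amount) = 400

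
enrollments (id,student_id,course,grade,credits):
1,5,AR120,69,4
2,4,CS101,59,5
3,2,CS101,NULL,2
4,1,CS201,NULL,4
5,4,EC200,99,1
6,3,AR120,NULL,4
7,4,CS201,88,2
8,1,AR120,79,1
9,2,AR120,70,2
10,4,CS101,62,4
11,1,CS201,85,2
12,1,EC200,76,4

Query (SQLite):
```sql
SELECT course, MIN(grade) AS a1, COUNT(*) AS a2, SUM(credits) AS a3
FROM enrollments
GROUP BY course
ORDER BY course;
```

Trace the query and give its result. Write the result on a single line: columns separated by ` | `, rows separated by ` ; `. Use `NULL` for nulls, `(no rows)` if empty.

Group enrollments by course.
Per group compute: MIN(grade), COUNT(*), SUM(credits).
  AR120: ids {1, 6, 8, 9} → MIN(grade)=69, COUNT(*)=4, SUM(credits)=11
  CS101: ids {2, 3, 10} → MIN(grade)=59, COUNT(*)=3, SUM(credits)=11
  CS201: ids {4, 7, 11} → MIN(grade)=85, COUNT(*)=3, SUM(credits)=8
  EC200: ids {5, 12} → MIN(grade)=76, COUNT(*)=2, SUM(credits)=5

AR120 | 69 | 4 | 11 ; CS101 | 59 | 3 | 11 ; CS201 | 85 | 3 | 8 ; EC200 | 76 | 2 | 5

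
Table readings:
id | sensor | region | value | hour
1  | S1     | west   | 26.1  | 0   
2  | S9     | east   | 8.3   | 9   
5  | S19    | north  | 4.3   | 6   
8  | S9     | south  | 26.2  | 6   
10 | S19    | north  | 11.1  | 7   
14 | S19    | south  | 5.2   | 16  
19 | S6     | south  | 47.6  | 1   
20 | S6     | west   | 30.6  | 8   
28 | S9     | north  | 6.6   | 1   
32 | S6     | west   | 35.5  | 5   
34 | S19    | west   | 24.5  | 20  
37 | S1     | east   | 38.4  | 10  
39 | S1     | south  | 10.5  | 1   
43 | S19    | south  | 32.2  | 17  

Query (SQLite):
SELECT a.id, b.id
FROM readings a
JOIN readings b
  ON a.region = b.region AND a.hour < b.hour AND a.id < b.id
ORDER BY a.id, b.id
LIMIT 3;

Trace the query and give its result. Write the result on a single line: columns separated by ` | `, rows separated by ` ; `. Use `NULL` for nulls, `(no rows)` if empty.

1 | 20 ; 1 | 32 ; 1 | 34

Pairs (a,b) with same region, a.hour < b.hour, a.id < b.id.
region groups: east:{2,37} north:{5,10,28} south:{8,14,19,39,43} west:{1,20,32,34}
Ordered by (a.id, b.id); first 3.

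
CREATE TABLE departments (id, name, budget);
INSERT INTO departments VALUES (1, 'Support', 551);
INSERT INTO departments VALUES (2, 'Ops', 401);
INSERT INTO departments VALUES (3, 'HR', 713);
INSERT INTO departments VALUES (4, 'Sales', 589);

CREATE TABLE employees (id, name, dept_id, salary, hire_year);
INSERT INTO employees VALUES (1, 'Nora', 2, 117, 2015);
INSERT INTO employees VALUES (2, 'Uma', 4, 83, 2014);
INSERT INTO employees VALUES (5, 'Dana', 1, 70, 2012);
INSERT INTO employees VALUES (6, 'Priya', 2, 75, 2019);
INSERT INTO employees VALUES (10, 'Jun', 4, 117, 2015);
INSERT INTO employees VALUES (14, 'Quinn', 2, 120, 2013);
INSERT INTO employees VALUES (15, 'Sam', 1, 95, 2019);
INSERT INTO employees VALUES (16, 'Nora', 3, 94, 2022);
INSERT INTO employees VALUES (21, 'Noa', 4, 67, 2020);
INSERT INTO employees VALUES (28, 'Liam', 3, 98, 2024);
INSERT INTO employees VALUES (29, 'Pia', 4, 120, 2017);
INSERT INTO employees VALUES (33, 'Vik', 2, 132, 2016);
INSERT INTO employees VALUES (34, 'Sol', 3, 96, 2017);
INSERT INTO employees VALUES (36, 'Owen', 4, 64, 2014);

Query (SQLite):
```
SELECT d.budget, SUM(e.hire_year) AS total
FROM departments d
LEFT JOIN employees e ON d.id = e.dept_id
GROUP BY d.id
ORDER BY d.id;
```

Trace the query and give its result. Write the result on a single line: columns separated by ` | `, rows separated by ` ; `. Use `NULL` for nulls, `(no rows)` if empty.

LEFT JOIN keeps every departments row; unmatched ones get NULL for employees columns.
Group by departments.id and compute SUM(e.hire_year). SUM over an all-NULL group is NULL.
  1: ids {5, 15} → SUM(e.hire_year)=4031
  2: ids {1, 6, 14, 33} → SUM(e.hire_year)=8063
  3: ids {16, 28, 34} → SUM(e.hire_year)=6063
  4: ids {2, 10, 21, 29, 36} → SUM(e.hire_year)=10080

551 | 4031 ; 401 | 8063 ; 713 | 6063 ; 589 | 10080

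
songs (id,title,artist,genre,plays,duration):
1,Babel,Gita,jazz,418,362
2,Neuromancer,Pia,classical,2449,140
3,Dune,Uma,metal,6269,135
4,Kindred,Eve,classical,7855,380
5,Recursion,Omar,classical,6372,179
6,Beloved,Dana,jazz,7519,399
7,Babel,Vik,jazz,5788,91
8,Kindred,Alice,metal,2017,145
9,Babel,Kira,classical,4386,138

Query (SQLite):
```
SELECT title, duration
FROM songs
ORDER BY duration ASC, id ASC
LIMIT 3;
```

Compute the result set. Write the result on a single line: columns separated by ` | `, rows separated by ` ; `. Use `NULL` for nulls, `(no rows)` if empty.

Babel | 91 ; Dune | 135 ; Babel | 138

Sort by duration asc, tiebreak id asc: (91, id=7), (135, id=3), (138, id=9), (140, id=2), (145, id=8), (179, id=5) …. Take first 3.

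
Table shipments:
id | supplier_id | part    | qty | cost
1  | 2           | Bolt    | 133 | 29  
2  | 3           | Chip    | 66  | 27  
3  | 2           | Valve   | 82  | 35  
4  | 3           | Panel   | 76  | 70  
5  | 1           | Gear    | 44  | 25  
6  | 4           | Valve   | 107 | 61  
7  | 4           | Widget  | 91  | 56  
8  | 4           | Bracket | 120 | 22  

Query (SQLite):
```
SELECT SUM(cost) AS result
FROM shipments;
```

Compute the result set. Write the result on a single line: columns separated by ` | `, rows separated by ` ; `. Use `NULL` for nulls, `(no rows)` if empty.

325

All cost values: [29, 27, 35, 70, 25, 61, 56, 22].
SUM of non-NULL values = 325.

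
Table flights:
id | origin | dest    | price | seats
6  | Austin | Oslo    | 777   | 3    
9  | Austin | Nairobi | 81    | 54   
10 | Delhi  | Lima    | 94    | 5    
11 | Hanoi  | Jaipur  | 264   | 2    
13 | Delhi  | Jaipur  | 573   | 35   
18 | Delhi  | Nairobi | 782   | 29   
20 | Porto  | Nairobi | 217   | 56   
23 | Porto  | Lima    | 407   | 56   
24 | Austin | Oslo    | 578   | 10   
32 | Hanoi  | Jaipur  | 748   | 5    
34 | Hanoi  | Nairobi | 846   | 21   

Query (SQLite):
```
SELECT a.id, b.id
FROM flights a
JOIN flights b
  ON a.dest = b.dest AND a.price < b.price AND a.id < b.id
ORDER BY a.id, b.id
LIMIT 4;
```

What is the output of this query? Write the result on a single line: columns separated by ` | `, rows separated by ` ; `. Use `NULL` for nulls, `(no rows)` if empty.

Pairs (a,b) with same dest, a.price < b.price, a.id < b.id.
dest groups: Jaipur:{11,13,32} Lima:{10,23} Nairobi:{9,18,20,34} Oslo:{6,24}
Ordered by (a.id, b.id); first 4.

9 | 18 ; 9 | 20 ; 9 | 34 ; 10 | 23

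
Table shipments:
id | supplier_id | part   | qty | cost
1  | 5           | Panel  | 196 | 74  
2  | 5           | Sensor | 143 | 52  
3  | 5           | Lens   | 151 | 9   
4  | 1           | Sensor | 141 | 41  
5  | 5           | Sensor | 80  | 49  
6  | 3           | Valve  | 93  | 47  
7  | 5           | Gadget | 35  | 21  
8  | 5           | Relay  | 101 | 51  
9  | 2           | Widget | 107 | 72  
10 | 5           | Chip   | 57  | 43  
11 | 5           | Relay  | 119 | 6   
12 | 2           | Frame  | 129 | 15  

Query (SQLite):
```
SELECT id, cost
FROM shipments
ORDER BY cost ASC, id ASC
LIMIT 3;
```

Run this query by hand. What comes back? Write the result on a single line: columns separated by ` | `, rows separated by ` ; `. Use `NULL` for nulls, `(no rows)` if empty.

Sort by cost asc, tiebreak id asc: (6, id=11), (9, id=3), (15, id=12), (21, id=7), (41, id=4), (43, id=10) …. Take first 3.

11 | 6 ; 3 | 9 ; 12 | 15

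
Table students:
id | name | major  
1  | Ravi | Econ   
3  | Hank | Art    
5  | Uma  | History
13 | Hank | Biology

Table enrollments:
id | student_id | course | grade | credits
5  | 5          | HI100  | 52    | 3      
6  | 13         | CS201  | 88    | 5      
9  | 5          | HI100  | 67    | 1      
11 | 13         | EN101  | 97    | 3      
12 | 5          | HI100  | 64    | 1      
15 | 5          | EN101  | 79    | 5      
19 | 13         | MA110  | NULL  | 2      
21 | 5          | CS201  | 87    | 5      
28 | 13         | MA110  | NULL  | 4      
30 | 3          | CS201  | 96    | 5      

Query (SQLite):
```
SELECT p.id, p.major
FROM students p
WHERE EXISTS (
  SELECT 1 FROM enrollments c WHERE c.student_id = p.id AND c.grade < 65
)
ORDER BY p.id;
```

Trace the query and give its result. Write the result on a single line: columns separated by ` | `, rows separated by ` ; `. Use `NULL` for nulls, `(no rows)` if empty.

5 | History

For each students row, check whether any enrollments with matching student_id has grade < 65.
Keep rows where that is true.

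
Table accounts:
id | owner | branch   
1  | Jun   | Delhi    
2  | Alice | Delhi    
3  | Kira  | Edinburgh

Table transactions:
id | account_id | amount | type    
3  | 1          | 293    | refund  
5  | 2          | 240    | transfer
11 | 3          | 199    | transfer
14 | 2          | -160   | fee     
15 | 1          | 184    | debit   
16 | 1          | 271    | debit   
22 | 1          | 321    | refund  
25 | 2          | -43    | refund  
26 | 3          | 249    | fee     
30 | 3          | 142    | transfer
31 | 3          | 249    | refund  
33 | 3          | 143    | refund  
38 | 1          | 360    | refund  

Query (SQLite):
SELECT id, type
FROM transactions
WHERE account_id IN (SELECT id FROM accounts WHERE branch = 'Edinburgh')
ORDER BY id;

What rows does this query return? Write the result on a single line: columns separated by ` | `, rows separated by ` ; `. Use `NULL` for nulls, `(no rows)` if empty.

11 | transfer ; 26 | fee ; 30 | transfer ; 31 | refund ; 33 | refund

Inner query: accounts.id where branch = 'Edinburgh'.
Outer: keep transactions rows whose account_id is in that set.
Inner query → {3}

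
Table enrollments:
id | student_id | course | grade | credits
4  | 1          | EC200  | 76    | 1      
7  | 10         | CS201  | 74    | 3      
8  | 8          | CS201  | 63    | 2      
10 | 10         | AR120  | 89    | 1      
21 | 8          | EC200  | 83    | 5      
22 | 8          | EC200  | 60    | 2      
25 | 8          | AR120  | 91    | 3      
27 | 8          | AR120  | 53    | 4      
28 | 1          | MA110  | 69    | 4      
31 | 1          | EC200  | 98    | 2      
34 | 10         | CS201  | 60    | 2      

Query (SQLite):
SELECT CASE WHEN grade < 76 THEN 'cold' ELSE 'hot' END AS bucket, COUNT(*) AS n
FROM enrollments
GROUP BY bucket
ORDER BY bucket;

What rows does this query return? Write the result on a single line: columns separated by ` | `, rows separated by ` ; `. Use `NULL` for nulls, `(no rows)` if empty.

cold | 6 ; hot | 5

Bucket rows by grade < 76 → 'cold' else 'hot'; count each bucket.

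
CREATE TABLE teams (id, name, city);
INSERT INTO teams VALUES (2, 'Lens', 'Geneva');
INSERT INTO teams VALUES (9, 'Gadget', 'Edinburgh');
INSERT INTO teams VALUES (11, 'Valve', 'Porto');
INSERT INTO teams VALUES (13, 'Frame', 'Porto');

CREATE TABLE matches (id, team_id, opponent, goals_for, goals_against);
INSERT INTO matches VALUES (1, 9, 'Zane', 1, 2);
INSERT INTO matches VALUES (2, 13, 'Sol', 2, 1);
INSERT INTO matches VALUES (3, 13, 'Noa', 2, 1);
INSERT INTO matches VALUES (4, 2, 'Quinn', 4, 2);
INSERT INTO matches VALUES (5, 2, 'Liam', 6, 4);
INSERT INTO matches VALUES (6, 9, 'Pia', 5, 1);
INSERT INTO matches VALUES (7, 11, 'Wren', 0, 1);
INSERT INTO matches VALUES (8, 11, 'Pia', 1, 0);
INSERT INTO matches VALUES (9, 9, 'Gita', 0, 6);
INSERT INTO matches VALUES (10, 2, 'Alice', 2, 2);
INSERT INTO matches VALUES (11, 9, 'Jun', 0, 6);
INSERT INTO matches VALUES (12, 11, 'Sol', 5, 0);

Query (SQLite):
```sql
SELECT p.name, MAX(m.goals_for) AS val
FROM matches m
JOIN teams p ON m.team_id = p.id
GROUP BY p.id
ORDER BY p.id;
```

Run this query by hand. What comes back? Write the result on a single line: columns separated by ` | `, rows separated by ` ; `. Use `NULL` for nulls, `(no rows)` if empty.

Lens | 6 ; Gadget | 5 ; Valve | 5 ; Frame | 2

Join each matches row to its teams via team_id.
Group joined rows by teams.id; compute MAX(m.goals_for) per group.
  2: ids {4, 5, 10} → MAX(m.goals_for)=6
  9: ids {1, 6, 9, 11} → MAX(m.goals_for)=5
  11: ids {7, 8, 12} → MAX(m.goals_for)=5
  13: ids {2, 3} → MAX(m.goals_for)=2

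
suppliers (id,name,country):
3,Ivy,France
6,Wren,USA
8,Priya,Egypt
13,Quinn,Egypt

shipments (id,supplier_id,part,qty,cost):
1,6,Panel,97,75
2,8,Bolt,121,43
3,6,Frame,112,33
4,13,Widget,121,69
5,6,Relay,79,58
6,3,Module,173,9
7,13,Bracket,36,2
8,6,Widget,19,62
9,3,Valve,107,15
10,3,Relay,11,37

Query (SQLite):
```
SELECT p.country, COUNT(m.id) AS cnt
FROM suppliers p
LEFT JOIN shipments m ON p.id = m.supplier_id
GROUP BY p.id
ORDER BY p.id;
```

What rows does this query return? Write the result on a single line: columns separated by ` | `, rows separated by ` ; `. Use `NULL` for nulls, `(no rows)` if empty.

France | 3 ; USA | 4 ; Egypt | 1 ; Egypt | 2

LEFT JOIN keeps every suppliers row; unmatched ones get NULL for shipments columns.
Group by suppliers.id and compute COUNT(m.id). COUNT(col) of an all-NULL group is 0.
  3: ids {6, 9, 10} → COUNT(m.id)=3
  6: ids {1, 3, 5, 8} → COUNT(m.id)=4
  8: ids {2} → COUNT(m.id)=1
  13: ids {4, 7} → COUNT(m.id)=2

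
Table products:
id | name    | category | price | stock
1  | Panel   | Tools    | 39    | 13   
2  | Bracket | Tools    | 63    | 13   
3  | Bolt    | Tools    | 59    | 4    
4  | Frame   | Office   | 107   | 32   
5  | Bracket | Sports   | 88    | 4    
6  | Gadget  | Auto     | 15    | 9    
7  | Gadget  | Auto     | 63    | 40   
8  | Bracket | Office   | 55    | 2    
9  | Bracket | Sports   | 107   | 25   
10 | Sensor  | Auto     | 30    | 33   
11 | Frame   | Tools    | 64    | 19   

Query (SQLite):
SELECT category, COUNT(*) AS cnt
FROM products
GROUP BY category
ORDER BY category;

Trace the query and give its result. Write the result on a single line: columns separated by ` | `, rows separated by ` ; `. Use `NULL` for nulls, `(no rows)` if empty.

Auto | 3 ; Office | 2 ; Sports | 2 ; Tools | 4

Partition products by category; compute COUNT(*) within each group.
  Auto: ids {6, 7, 10} → COUNT(*)=3
  Office: ids {4, 8} → COUNT(*)=2
  Sports: ids {5, 9} → COUNT(*)=2
  Tools: ids {1, 2, 3, 11} → COUNT(*)=4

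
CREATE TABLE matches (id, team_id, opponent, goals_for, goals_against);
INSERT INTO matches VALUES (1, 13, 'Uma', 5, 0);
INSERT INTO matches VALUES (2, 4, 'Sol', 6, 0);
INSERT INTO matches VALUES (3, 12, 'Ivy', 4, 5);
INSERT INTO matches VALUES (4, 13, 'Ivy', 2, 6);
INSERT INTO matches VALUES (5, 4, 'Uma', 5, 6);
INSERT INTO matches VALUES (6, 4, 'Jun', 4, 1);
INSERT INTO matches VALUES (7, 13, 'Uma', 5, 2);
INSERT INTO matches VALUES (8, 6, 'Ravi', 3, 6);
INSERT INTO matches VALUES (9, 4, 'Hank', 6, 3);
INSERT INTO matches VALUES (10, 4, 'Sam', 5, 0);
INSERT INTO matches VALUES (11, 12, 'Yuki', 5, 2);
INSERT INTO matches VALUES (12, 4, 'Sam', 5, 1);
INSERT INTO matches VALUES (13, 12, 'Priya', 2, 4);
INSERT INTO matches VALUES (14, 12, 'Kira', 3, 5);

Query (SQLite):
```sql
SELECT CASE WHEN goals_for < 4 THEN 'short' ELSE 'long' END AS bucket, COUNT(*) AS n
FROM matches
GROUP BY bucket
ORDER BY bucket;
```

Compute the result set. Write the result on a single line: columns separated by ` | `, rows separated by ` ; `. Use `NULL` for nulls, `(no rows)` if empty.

long | 10 ; short | 4

Bucket rows by goals_for < 4 → 'short' else 'long'; count each bucket.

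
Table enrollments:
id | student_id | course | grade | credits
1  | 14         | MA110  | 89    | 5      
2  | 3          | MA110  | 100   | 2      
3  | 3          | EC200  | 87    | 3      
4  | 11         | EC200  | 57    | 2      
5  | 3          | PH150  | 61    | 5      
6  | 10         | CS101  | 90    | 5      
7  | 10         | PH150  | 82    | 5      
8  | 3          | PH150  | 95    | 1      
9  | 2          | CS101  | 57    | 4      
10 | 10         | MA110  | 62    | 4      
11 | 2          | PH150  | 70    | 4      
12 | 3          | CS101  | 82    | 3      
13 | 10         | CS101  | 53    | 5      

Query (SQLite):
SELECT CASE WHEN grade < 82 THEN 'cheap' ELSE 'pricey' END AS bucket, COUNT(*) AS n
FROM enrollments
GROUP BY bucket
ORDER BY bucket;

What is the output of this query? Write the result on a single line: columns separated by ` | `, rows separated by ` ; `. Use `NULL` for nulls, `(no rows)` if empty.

cheap | 6 ; pricey | 7

Bucket rows by grade < 82 → 'cheap' else 'pricey'; count each bucket.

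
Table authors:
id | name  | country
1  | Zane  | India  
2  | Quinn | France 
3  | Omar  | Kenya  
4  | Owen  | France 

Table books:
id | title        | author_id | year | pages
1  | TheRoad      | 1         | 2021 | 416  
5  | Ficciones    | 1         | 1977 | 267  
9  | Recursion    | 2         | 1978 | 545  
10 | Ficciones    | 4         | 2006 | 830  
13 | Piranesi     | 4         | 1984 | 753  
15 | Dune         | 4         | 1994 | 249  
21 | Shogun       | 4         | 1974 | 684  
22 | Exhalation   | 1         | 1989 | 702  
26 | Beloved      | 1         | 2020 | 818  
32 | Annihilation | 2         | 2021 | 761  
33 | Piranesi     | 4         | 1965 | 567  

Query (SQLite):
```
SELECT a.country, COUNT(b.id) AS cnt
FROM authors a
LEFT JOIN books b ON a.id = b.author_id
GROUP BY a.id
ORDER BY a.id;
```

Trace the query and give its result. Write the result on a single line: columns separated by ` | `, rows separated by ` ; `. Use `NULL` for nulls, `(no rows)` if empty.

India | 4 ; France | 2 ; Kenya | 0 ; France | 5

LEFT JOIN keeps every authors row; unmatched ones get NULL for books columns.
Group by authors.id and compute COUNT(b.id). COUNT(col) of an all-NULL group is 0.
  1: ids {1, 5, 22, 26} → COUNT(b.id)=4
  2: ids {9, 32} → COUNT(b.id)=2
  3: ids {—} → COUNT(b.id)=0
  4: ids {10, 13, 15, 21, 33} → COUNT(b.id)=5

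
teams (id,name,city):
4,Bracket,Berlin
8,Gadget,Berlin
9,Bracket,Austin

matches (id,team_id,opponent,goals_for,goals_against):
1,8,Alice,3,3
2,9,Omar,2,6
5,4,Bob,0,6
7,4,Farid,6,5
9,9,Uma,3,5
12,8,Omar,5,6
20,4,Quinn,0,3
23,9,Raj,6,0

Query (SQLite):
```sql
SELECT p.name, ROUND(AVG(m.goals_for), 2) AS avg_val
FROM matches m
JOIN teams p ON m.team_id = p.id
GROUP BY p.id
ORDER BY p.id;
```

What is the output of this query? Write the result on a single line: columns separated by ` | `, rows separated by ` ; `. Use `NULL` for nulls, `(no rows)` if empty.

Bracket | 2 ; Gadget | 4 ; Bracket | 3.67

Join each matches row to its teams via team_id.
Group joined rows by teams.id; compute ROUND(AVG(m.goals_for), 2) per group.
  4: ids {5, 7, 20} → ROUND(AVG(m.goals_for), 2)=2
  8: ids {1, 12} → ROUND(AVG(m.goals_for), 2)=4
  9: ids {2, 9, 23} → ROUND(AVG(m.goals_for), 2)=3.67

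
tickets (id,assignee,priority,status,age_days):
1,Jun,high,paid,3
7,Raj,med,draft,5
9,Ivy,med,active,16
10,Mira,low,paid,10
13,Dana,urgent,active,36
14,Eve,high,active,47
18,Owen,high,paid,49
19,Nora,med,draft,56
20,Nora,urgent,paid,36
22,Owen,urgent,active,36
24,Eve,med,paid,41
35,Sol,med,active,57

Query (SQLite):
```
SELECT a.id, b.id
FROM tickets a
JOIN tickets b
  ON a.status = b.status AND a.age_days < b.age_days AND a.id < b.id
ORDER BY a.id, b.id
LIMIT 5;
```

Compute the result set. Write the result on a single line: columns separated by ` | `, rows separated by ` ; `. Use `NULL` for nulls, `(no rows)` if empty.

1 | 10 ; 1 | 18 ; 1 | 20 ; 1 | 24 ; 7 | 19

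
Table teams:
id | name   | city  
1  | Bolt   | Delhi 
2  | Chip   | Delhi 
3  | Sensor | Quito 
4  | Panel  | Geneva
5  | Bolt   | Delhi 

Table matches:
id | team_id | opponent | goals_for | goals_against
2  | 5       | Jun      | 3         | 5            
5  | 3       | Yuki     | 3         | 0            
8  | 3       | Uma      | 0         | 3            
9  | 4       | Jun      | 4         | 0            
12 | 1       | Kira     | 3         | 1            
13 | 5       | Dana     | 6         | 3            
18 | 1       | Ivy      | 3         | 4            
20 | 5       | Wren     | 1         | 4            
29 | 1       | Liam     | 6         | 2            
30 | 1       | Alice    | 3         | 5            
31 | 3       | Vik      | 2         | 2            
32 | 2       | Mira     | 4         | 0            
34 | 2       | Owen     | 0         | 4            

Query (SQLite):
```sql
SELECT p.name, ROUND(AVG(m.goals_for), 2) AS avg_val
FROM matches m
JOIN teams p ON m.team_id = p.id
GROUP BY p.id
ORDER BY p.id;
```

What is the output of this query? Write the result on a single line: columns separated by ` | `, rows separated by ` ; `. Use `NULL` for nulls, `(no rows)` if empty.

Bolt | 3.75 ; Chip | 2 ; Sensor | 1.67 ; Panel | 4 ; Bolt | 3.33

Join each matches row to its teams via team_id.
Group joined rows by teams.id; compute ROUND(AVG(m.goals_for), 2) per group.
  1: ids {12, 18, 29, 30} → ROUND(AVG(m.goals_for), 2)=3.75
  2: ids {32, 34} → ROUND(AVG(m.goals_for), 2)=2
  3: ids {5, 8, 31} → ROUND(AVG(m.goals_for), 2)=1.67
  4: ids {9} → ROUND(AVG(m.goals_for), 2)=4
  5: ids {2, 13, 20} → ROUND(AVG(m.goals_for), 2)=3.33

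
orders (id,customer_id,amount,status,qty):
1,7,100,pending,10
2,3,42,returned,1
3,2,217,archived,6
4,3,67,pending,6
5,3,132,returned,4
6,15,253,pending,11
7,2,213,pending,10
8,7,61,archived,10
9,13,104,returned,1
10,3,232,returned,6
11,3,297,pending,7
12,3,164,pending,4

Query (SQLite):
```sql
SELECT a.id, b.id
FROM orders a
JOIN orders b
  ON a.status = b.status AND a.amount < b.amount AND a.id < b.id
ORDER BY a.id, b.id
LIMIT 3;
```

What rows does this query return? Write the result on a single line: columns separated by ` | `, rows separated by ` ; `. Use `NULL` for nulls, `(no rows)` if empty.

Pairs (a,b) with same status, a.amount < b.amount, a.id < b.id.
status groups: archived:{3,8} pending:{1,4,6,7,11,12} returned:{2,5,9,10}
Ordered by (a.id, b.id); first 3.

1 | 6 ; 1 | 7 ; 1 | 11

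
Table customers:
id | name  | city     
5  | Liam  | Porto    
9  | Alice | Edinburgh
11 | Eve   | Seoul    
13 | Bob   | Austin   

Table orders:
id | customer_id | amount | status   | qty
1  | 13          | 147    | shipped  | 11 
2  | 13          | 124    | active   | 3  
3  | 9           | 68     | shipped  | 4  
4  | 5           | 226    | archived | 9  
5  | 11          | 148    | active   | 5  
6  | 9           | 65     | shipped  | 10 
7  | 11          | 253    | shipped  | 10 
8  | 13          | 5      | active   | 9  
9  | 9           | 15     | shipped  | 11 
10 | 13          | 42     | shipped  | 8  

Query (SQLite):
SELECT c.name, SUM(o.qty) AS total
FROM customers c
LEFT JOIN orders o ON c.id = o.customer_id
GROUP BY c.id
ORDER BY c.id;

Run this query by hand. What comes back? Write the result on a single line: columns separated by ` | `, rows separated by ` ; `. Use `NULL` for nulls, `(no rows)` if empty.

Liam | 9 ; Alice | 25 ; Eve | 15 ; Bob | 31

LEFT JOIN keeps every customers row; unmatched ones get NULL for orders columns.
Group by customers.id and compute SUM(o.qty). SUM over an all-NULL group is NULL.
  5: ids {4} → SUM(o.qty)=9
  9: ids {3, 6, 9} → SUM(o.qty)=25
  11: ids {5, 7} → SUM(o.qty)=15
  13: ids {1, 2, 8, 10} → SUM(o.qty)=31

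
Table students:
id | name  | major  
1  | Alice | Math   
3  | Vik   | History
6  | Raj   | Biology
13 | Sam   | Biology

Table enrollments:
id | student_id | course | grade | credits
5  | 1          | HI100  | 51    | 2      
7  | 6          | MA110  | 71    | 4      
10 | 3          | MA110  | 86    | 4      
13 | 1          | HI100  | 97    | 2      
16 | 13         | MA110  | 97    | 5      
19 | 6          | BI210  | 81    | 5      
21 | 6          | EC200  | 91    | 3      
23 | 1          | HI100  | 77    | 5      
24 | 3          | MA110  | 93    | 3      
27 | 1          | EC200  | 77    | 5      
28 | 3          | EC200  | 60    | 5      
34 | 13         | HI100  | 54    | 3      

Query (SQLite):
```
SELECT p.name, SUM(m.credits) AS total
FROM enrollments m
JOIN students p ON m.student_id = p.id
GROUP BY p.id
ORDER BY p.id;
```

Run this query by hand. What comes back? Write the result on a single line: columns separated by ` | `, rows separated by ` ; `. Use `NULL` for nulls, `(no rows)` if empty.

Alice | 14 ; Vik | 12 ; Raj | 12 ; Sam | 8

Join each enrollments row to its students via student_id.
Group joined rows by students.id; compute SUM(m.credits) per group.
  1: ids {5, 13, 23, 27} → SUM(m.credits)=14
  3: ids {10, 24, 28} → SUM(m.credits)=12
  6: ids {7, 19, 21} → SUM(m.credits)=12
  13: ids {16, 34} → SUM(m.credits)=8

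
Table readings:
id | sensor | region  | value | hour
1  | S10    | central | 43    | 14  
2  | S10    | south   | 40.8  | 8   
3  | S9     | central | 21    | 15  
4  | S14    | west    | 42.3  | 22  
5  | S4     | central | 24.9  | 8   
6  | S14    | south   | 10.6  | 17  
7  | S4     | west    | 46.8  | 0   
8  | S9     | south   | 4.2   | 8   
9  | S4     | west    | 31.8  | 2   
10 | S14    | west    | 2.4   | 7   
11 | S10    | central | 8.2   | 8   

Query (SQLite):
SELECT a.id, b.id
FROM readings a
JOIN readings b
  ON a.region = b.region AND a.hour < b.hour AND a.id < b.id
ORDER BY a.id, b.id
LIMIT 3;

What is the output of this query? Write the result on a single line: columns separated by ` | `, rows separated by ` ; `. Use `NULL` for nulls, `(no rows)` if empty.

Pairs (a,b) with same region, a.hour < b.hour, a.id < b.id.
region groups: central:{1,3,5,11} south:{2,6,8} west:{4,7,9,10}
Ordered by (a.id, b.id); first 3.

1 | 3 ; 2 | 6 ; 7 | 9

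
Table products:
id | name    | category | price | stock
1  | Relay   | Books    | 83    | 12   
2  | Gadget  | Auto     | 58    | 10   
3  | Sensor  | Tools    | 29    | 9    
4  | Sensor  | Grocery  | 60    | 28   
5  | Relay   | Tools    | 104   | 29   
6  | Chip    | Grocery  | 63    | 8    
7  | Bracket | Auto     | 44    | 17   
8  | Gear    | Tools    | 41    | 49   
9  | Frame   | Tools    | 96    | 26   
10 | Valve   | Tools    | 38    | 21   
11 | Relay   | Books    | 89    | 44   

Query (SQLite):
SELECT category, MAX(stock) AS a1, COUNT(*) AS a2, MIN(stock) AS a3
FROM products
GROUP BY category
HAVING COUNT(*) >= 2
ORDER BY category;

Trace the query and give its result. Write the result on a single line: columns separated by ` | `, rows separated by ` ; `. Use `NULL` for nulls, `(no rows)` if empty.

Auto | 17 | 2 | 10 ; Books | 44 | 2 | 12 ; Grocery | 28 | 2 | 8 ; Tools | 49 | 5 | 9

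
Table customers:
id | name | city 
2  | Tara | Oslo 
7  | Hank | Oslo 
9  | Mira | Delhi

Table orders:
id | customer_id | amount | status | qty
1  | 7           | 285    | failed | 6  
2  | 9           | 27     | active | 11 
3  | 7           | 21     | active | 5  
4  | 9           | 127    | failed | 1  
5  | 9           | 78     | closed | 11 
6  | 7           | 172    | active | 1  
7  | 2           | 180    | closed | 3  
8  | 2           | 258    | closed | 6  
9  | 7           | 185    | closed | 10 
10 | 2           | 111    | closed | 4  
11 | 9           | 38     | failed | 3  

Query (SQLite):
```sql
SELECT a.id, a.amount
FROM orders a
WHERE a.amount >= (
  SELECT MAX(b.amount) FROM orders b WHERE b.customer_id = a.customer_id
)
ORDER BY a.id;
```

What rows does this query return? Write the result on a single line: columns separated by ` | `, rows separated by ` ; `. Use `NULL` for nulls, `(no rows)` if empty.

For each orders row a, compute MAX(amount) over rows sharing a.customer_id.
Keep row a if a.amount >= that per-group MAX.
  customer_id=2: MAX(amount) = 258
  customer_id=7: MAX(amount) = 285
  customer_id=9: MAX(amount) = 127

1 | 285 ; 4 | 127 ; 8 | 258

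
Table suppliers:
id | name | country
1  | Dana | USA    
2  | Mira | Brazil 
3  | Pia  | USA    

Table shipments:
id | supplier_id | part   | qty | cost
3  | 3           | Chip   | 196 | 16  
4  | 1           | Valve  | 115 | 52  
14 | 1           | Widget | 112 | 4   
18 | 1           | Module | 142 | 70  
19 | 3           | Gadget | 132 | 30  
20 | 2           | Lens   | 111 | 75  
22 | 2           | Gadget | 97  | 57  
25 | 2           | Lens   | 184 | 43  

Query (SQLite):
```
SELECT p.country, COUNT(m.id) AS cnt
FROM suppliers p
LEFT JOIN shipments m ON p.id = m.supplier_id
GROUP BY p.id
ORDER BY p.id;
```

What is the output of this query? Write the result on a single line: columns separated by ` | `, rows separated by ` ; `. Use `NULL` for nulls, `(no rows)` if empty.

LEFT JOIN keeps every suppliers row; unmatched ones get NULL for shipments columns.
Group by suppliers.id and compute COUNT(m.id). COUNT(col) of an all-NULL group is 0.
  1: ids {4, 14, 18} → COUNT(m.id)=3
  2: ids {20, 22, 25} → COUNT(m.id)=3
  3: ids {3, 19} → COUNT(m.id)=2

USA | 3 ; Brazil | 3 ; USA | 2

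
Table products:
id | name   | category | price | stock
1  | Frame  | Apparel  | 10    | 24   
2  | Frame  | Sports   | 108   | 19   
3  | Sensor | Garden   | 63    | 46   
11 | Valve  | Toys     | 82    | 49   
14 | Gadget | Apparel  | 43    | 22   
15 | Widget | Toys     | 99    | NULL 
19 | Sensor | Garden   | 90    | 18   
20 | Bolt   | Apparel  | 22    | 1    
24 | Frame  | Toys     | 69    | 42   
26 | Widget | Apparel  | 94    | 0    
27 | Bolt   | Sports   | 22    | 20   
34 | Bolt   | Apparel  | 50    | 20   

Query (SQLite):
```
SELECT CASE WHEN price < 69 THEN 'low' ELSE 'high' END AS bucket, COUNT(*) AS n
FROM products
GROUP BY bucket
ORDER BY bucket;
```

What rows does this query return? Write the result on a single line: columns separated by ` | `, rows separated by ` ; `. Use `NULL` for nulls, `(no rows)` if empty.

high | 6 ; low | 6

Bucket rows by price < 69 → 'low' else 'high'; count each bucket.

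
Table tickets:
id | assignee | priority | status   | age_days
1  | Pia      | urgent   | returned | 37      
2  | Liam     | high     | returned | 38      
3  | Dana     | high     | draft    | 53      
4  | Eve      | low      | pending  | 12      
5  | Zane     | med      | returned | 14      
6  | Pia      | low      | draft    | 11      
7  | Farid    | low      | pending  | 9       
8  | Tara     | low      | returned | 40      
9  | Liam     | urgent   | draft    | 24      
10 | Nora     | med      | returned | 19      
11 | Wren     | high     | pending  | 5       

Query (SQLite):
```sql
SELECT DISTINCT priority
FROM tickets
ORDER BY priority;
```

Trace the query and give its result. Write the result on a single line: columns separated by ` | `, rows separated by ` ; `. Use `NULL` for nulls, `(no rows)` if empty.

Collect distinct priority values from tickets.

high ; low ; med ; urgent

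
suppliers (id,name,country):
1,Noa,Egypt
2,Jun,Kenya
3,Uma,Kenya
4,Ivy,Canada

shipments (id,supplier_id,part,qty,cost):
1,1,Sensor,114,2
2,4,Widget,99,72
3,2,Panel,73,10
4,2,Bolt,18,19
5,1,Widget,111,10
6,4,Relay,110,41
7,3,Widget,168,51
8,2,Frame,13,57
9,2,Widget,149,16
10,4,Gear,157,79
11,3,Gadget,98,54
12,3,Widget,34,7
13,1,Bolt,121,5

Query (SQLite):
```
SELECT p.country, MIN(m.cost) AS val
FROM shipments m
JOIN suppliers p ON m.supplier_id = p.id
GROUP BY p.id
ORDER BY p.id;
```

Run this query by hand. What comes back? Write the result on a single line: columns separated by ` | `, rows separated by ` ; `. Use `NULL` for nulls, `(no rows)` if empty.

Egypt | 2 ; Kenya | 10 ; Kenya | 7 ; Canada | 41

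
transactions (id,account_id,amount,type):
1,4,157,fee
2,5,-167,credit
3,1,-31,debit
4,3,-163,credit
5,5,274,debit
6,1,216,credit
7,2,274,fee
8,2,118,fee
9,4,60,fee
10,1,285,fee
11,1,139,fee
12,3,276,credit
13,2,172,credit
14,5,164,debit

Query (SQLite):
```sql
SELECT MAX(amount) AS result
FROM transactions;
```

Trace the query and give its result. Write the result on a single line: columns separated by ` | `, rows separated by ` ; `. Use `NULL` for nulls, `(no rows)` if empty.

All amount values: [157, -167, -31, -163, 274, 216, 274, 118, 60, 285, 139, 276, 172, 164].
MAX of non-NULL values = 285.

285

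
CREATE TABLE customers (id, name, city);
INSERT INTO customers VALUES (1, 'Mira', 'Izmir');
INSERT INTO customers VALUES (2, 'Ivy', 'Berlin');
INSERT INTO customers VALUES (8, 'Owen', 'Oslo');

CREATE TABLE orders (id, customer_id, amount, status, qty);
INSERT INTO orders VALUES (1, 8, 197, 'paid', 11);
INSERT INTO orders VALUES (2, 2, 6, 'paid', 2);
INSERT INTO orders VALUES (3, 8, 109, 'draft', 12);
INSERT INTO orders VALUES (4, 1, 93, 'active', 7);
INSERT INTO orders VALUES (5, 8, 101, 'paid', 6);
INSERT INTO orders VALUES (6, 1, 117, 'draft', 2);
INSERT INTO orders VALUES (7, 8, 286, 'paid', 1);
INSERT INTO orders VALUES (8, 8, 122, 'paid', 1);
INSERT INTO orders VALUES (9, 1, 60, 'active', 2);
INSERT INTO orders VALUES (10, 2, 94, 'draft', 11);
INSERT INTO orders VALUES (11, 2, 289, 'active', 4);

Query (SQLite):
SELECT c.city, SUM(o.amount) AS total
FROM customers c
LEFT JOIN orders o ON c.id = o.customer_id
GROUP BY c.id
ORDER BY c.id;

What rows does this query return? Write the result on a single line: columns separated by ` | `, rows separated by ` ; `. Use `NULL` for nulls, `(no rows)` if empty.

Izmir | 270 ; Berlin | 389 ; Oslo | 815

LEFT JOIN keeps every customers row; unmatched ones get NULL for orders columns.
Group by customers.id and compute SUM(o.amount). SUM over an all-NULL group is NULL.
  1: ids {4, 6, 9} → SUM(o.amount)=270
  2: ids {2, 10, 11} → SUM(o.amount)=389
  8: ids {1, 3, 5, 7, 8} → SUM(o.amount)=815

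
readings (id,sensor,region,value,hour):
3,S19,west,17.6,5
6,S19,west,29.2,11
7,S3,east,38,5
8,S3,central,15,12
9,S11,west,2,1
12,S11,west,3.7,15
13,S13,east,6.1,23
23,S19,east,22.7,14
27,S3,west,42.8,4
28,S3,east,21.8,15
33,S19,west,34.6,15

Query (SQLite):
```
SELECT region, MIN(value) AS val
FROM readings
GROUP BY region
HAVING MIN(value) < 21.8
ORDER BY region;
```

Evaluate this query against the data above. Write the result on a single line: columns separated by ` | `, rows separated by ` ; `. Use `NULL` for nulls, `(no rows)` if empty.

central | 15 ; east | 6.1 ; west | 2

Partition readings by region; compute MIN(value) within each group.
HAVING: keep groups where MIN(value) < 21.8.
  central: ids {8} → MIN(value)=15
  east: ids {7, 13, 23, 28} → MIN(value)=6.1
  west: ids {3, 6, 9, 12, 27, 33} → MIN(value)=2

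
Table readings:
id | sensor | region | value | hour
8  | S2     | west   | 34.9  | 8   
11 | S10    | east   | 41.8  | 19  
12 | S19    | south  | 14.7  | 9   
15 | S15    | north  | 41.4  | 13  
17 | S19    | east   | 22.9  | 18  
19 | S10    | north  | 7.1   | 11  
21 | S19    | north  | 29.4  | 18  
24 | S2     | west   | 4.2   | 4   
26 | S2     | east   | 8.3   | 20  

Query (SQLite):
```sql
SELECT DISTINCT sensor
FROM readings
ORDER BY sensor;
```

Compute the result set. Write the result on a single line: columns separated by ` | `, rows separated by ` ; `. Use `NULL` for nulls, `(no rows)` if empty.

S10 ; S15 ; S19 ; S2

Collect distinct sensor values from readings.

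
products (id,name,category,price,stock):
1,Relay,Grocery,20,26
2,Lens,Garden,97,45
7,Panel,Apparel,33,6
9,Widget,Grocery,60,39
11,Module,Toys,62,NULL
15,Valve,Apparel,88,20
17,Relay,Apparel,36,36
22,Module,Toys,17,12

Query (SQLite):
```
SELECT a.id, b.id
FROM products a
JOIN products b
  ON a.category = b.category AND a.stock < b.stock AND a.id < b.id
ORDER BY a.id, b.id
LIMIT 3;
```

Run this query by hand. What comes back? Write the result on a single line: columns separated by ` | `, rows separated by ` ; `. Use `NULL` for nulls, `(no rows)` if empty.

1 | 9 ; 7 | 15 ; 7 | 17

Pairs (a,b) with same category, a.stock < b.stock, a.id < b.id.
category groups: Apparel:{7,15,17} Garden:{2} Grocery:{1,9} Toys:{11,22}
Ordered by (a.id, b.id); first 3.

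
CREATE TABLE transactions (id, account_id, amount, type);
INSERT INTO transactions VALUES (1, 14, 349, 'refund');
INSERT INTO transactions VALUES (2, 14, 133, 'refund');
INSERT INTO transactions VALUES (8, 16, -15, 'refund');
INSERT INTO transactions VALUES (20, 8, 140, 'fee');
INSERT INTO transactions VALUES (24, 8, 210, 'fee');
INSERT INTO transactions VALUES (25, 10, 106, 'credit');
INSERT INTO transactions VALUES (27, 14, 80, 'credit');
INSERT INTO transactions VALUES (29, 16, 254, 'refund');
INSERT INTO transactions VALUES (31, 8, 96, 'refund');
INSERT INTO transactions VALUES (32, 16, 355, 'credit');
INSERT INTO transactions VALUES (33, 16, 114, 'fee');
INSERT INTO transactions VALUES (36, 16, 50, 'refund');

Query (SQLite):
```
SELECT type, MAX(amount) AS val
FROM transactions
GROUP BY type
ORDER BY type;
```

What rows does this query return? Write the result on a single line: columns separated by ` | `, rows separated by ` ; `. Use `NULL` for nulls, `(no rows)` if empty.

credit | 355 ; fee | 210 ; refund | 349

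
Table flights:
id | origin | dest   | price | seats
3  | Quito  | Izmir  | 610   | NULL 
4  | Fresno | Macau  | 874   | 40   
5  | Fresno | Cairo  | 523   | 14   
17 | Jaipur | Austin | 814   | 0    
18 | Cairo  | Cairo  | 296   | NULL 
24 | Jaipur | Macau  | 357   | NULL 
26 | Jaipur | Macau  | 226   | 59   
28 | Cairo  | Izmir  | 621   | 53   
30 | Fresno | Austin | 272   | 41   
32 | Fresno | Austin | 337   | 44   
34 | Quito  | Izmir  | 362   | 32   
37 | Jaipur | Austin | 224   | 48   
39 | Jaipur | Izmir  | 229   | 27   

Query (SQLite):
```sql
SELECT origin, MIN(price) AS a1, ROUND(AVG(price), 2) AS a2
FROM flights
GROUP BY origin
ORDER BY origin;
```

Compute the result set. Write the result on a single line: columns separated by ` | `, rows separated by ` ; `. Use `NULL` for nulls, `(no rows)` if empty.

Group flights by origin.
Per group compute: MIN(price), ROUND(AVG(price), 2).
  Cairo: ids {18, 28} → MIN(price)=296, ROUND(AVG(price), 2)=458.5
  Fresno: ids {4, 5, 30, 32} → MIN(price)=272, ROUND(AVG(price), 2)=501.5
  Jaipur: ids {17, 24, 26, 37, 39} → MIN(price)=224, ROUND(AVG(price), 2)=370
  Quito: ids {3, 34} → MIN(price)=362, ROUND(AVG(price), 2)=486

Cairo | 296 | 458.5 ; Fresno | 272 | 501.5 ; Jaipur | 224 | 370 ; Quito | 362 | 486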